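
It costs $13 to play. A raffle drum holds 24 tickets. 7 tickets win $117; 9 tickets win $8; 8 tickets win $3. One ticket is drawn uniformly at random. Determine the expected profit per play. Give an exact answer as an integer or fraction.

201/8 dollars

E[payout] = (7/24)·117 + (9/24)·8 + (8/24)·3 = 305/8
Expected profit = 305/8 − 13 = 201/8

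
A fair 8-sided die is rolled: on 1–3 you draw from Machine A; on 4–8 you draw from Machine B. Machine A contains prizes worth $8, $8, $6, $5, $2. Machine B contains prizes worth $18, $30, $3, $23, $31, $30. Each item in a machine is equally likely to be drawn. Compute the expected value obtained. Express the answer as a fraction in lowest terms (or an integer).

1299/80 dollars

E[X | Machine A] = (8 + 8 + 6 + 5 + 2)/5 = 29/5
E[X | Machine B] = (18 + 30 + 3 + 23 + 31 + 30)/6 = 45/2
E[X] = (3/8)·29/5 + (5/8)·45/2 = 1299/80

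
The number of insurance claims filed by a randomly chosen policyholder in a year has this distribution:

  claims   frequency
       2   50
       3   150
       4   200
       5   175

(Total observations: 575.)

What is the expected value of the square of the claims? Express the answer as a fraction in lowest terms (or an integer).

365/23

Total = 575, so P(claims=2) = 50/575, etc.
E[X²] = (2/23)·4 + (6/23)·9 + (8/23)·16 + (7/23)·25
     = 365/23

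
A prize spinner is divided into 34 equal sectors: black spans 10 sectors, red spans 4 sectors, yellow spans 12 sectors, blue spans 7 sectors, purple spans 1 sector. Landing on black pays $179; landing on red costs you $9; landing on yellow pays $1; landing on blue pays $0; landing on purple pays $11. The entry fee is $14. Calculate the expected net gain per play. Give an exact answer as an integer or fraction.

1301/34 dollars

E[payout] = (10/34)·179 + (4/34)·(-9) + (12/34)·1 + (7/34)·0 + (1/34)·11 = 1777/34
Expected profit = 1777/34 − 14 = 1301/34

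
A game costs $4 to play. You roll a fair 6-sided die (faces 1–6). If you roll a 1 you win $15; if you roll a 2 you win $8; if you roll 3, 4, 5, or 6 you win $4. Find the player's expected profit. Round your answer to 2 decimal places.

$2.50

E[payout] = (2/3)·4 + (1/6)·8 + (1/6)·15 = 13/2
Expected profit = 13/2 − 4 = 5/2 ≈ $2.50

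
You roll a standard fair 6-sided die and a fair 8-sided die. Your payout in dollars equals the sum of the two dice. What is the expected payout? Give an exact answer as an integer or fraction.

Distribution of the sum of the two dice: 2 w.p. 1/48, 3 w.p. 1/24, 4 w.p. 1/16, 5 w.p. 1/12, 6 w.p. 5/48, 7 w.p. 1/8, …
E[payout] = (1/48)·2 + (1/24)·3 + (1/16)·4 + (1/12)·5 + (5/48)·6 + (1/8)·7 + (1/8)·8 + (1/8)·9 + (5/48)·10 + (1/12)·11 + (1/16)·12 + (1/24)·13 + (1/48)·14 = 8

$8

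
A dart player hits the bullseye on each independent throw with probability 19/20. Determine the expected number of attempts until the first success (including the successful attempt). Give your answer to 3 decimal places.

For a geometric distribution, E[trials] = 1/p = 1/(19/20) = 20/19.
≈ 1.053

1.053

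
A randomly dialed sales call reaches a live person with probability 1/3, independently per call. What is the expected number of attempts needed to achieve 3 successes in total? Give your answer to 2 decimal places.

9.00

By linearity (sum of 3 independent geometric waits), E[trials] = 3/p = 3/(1/3) = 9.
≈ 9.00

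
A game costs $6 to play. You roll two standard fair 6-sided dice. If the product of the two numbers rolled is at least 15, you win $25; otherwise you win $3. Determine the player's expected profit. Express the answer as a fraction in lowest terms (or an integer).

89/18 dollars

E[payout] = (23/36)·3 + (13/36)·25 = 197/18
Expected profit = 197/18 − 6 = 89/18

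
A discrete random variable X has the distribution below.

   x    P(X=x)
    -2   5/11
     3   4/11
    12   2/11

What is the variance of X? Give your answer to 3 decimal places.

E[X] = (5/11)·(-2) + (4/11)·3 + (2/11)·12 = 26/11
E[X²] = (5/11)·4 + (4/11)·9 + (2/11)·144 = 344/11
Var(X) = 344/11 − (26/11)² = 3108/121 ≈ 25.686

25.686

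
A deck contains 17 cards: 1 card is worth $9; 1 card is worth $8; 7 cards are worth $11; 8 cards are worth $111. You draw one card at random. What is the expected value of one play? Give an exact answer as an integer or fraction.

E[payout] = (1/17)·9 + (1/17)·8 + (7/17)·11 + (8/17)·111 = 982/17

982/17 dollars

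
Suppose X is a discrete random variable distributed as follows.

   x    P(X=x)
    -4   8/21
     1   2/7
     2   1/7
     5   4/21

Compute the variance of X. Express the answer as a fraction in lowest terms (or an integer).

82/7

E[X] = (8/21)·(-4) + (2/7)·1 + (1/7)·2 + (4/21)·5 = 0
E[X²] = (8/21)·16 + (2/7)·1 + (1/7)·4 + (4/21)·25 = 82/7
Var(X) = 82/7 − (0)² = 82/7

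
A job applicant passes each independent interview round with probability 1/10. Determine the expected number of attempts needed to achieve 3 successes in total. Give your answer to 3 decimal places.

30.000

By linearity (sum of 3 independent geometric waits), E[trials] = 3/p = 3/(1/10) = 30.
≈ 30.000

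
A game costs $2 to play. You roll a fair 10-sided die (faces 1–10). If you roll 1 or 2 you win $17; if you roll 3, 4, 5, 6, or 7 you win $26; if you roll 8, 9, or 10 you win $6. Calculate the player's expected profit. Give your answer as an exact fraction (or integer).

E[payout] = (3/10)·6 + (1/5)·17 + (1/2)·26 = 91/5
Expected profit = 91/5 − 2 = 81/5

81/5 dollars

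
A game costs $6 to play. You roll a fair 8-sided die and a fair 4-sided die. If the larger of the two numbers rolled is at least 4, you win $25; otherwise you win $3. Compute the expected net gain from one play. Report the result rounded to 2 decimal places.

$12.81

E[payout] = (9/32)·3 + (23/32)·25 = 301/16
Expected profit = 301/16 − 6 = 205/16 ≈ $12.81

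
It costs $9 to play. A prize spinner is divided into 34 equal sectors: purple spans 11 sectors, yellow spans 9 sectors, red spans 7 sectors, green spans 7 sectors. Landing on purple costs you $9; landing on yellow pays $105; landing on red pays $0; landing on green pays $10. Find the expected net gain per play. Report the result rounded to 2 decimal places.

$17.94

E[payout] = (11/34)·(-9) + (9/34)·105 + (7/34)·0 + (7/34)·10 = 458/17
Expected profit = 458/17 − 9 = 305/17 ≈ $17.94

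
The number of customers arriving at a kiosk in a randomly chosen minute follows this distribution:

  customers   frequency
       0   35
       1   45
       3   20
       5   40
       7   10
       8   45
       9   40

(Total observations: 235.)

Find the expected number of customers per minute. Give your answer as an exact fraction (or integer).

Total = 235, so P(customers=0) = 35/235, etc.
E[X] = (7/47)·0 + (9/47)·1 + (4/47)·3 + (8/47)·5 + (2/47)·7 + (9/47)·8 + (8/47)·9
     = 219/47

219/47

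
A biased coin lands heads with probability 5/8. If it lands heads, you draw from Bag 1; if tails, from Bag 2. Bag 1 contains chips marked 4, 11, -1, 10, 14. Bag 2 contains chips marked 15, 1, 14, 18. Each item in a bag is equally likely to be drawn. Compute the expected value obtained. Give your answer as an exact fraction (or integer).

E[X | Bag 1] = (4 + 11 − 1 + 10 + 14)/5 = 38/5
E[X | Bag 2] = (15 + 1 + 14 + 18)/4 = 12
E[X] = (5/8)·38/5 + (3/8)·12 = 37/4

37/4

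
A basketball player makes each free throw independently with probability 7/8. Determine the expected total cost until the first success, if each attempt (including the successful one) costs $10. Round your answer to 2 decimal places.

$11.43

E[#attempts] = 1/p = 8/7; E[cost] = 10·8/7 = 80/7.
≈ 11.43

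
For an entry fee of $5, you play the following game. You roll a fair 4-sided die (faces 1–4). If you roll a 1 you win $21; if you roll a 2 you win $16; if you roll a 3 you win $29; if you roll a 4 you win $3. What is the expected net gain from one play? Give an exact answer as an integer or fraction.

E[payout] = (1/4)·3 + (1/4)·16 + (1/4)·21 + (1/4)·29 = 69/4
Expected profit = 69/4 − 5 = 49/4

49/4 dollars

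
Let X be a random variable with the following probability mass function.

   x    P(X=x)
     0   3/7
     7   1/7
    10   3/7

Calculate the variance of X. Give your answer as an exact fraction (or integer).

E[X] = (3/7)·0 + (1/7)·7 + (3/7)·10 = 37/7
E[X²] = (3/7)·0 + (1/7)·49 + (3/7)·100 = 349/7
Var(X) = 349/7 − (37/7)² = 1074/49

1074/49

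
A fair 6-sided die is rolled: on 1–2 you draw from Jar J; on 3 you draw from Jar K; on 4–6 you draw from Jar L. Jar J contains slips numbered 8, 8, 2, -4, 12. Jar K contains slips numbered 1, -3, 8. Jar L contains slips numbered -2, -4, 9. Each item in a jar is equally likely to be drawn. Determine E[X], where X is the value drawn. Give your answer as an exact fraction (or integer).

77/30

E[X | Jar J] = (8 + 8 + 2 − 4 + 12)/5 = 26/5
E[X | Jar K] = (1 − 3 + 8)/3 = 2
E[X | Jar L] = (-2 − 4 + 9)/3 = 1
E[X] = (1/3)·26/5 + (1/6)·2 + (1/2)·1 = 77/30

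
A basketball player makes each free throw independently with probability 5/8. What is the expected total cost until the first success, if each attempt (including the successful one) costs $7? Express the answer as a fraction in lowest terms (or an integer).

56/5 dollars

E[#attempts] = 1/p = 8/5; E[cost] = 7·8/5 = 56/5.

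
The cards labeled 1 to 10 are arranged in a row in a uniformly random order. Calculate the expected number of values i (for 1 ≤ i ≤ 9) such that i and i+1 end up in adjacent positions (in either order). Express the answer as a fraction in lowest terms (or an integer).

For each i ∈ {1,…,9}, let Xᵢ = 1 if i and i+1 are adjacent. P(Xᵢ=1) = 2·(10−1)!/10! = 2/10.
By linearity, E[ΣXᵢ] = (9)·(2/10) = 9/5.

9/5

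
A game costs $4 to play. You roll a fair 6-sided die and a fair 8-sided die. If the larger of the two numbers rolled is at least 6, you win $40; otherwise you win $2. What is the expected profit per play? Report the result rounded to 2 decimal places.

$16.21

E[payout] = (25/48)·2 + (23/48)·40 = 485/24
Expected profit = 485/24 − 4 = 389/24 ≈ $16.21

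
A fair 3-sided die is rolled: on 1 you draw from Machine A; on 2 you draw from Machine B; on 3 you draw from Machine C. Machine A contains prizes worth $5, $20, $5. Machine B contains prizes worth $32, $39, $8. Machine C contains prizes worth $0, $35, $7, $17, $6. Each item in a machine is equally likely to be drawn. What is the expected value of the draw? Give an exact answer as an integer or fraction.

E[X | Machine A] = (5 + 20 + 5)/3 = 10
E[X | Machine B] = (32 + 39 + 8)/3 = 79/3
E[X | Machine C] = (0 + 35 + 7 + 17 + 6)/5 = 13
E[X] = (1/3)·10 + (1/3)·79/3 + (1/3)·13 = 148/9

148/9 dollars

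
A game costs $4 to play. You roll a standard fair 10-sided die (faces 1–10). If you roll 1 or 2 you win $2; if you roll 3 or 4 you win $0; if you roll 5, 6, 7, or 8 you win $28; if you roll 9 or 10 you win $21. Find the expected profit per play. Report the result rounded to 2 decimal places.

E[payout] = (1/5)·0 + (1/5)·2 + (1/5)·21 + (2/5)·28 = 79/5
Expected profit = 79/5 − 4 = 59/5 ≈ $11.80

$11.80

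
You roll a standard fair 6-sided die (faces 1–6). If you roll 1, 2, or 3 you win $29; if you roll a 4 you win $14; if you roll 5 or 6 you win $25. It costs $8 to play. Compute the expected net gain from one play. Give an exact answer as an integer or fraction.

E[payout] = (1/6)·14 + (1/3)·25 + (1/2)·29 = 151/6
Expected profit = 151/6 − 8 = 103/6

103/6 dollars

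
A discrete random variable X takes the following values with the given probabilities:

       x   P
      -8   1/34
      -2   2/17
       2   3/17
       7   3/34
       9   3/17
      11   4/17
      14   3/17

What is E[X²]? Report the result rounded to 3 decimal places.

E[X²] = (1/34)·64 + (2/17)·4 + (3/17)·4 + (3/34)·49 + (3/17)·81 + (4/17)·121 + (3/17)·196
     = 2881/34 ≈ 84.735

84.735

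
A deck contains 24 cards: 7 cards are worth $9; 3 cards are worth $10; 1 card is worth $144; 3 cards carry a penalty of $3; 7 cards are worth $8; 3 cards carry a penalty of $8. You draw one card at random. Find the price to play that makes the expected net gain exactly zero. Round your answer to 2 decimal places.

E[payout] = (7/24)·9 + (3/24)·10 + (1/24)·144 + (3/24)·(-3) + (7/24)·8 + (3/24)·(-8) = 65/6
Fair fee = E[payout] = 65/6 ≈ $10.83

$10.83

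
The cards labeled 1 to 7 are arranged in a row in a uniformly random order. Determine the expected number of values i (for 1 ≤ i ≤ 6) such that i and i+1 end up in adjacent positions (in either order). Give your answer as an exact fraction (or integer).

For each i ∈ {1,…,6}, let Xᵢ = 1 if i and i+1 are adjacent. P(Xᵢ=1) = 2·(7−1)!/7! = 2/7.
By linearity, E[ΣXᵢ] = (6)·(2/7) = 12/7.

12/7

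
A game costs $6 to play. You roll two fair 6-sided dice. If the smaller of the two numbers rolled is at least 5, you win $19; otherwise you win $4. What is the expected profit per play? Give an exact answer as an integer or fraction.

-1/3 dollars

E[payout] = (8/9)·4 + (1/9)·19 = 17/3
Expected profit = 17/3 − 6 = -1/3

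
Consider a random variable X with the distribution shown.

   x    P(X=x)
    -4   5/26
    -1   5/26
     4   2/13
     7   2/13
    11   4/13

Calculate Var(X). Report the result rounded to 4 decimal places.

E[X] = (5/26)·(-4) + (5/26)·(-1) + (2/13)·4 + (2/13)·7 + (4/13)·11 = 107/26
E[X²] = (5/26)·16 + (5/26)·1 + (2/13)·16 + (2/13)·49 + (4/13)·121 = 101/2
Var(X) = 101/2 − (107/26)² = 22689/676 ≈ 33.5636

33.5636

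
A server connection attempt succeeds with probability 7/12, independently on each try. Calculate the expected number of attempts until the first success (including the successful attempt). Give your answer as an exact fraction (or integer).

For a geometric distribution, E[trials] = 1/p = 1/(7/12) = 12/7.

12/7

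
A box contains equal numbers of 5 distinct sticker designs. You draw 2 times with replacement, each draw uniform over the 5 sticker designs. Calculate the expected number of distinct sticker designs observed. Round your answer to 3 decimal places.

Let Xⱼ=1 if type j appears at least once. P(Xⱼ=1) = 1 − ((5−1)/5)^2 = 9/25.
E[#distinct] = 5·9/25 = 9/5.
≈ 1.800

1.800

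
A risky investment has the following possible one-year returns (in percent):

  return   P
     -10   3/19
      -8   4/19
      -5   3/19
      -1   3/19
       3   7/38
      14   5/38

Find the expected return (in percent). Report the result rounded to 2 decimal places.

-1.82

E[X] = (3/19)·(-10) + (4/19)·(-8) + (3/19)·(-5) + (3/19)·(-1) + (7/38)·3 + (5/38)·14
     = -69/38 ≈ -1.82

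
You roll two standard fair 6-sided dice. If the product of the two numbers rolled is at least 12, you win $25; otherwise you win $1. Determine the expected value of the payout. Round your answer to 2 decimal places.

$12.33

E[payout] = (19/36)·1 + (17/36)·25 = 37/3
≈ $12.33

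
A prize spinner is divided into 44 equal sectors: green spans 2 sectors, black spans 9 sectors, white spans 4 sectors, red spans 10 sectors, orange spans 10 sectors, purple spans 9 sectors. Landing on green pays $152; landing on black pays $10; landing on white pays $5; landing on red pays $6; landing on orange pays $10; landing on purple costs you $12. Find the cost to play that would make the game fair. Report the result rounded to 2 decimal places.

$10.59

E[payout] = (2/44)·152 + (9/44)·10 + (4/44)·5 + (10/44)·6 + (10/44)·10 + (9/44)·(-12) = 233/22
Fair fee = E[payout] = 233/22 ≈ $10.59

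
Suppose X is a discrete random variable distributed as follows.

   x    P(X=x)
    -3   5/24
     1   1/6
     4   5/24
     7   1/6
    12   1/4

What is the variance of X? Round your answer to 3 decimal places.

28.915

E[X] = (5/24)·(-3) + (1/6)·1 + (5/24)·4 + (1/6)·7 + (1/4)·12 = 109/24
E[X²] = (5/24)·9 + (1/6)·1 + (5/24)·16 + (1/6)·49 + (1/4)·144 = 1189/24
Var(X) = 1189/24 − (109/24)² = 16655/576 ≈ 28.915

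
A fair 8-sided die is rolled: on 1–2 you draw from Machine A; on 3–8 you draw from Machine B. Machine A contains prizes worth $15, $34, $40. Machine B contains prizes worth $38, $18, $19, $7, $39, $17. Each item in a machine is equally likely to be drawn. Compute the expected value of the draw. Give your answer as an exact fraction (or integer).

E[X | Machine A] = (15 + 34 + 40)/3 = 89/3
E[X | Machine B] = (38 + 18 + 19 + 7 + 39 + 17)/6 = 23
E[X] = (1/4)·89/3 + (3/4)·23 = 74/3

74/3 dollars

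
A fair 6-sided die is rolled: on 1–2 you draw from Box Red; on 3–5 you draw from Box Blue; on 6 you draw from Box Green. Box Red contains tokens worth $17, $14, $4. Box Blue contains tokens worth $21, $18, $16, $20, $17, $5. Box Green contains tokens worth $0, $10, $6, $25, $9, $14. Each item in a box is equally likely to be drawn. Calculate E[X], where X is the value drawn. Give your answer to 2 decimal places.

E[X | Box Red] = (17 + 14 + 4)/3 = 35/3
E[X | Box Blue] = (21 + 18 + 16 + 20 + 17 + 5)/6 = 97/6
E[X | Box Green] = (0 + 10 + 6 + 25 + 9 + 14)/6 = 32/3
E[X] = (1/3)·35/3 + (1/2)·97/6 + (1/6)·32/3 = 55/4 ≈ 13.75

$13.75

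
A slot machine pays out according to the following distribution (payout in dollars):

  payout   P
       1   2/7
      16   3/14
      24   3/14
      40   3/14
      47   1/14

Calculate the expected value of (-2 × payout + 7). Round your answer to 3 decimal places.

E[-2x+7] = (2/7)·5 + (3/14)·(-25) + (3/14)·(-41) + (3/14)·(-73) + (1/14)·(-87)
     = -242/7 ≈ -34.571

-34.571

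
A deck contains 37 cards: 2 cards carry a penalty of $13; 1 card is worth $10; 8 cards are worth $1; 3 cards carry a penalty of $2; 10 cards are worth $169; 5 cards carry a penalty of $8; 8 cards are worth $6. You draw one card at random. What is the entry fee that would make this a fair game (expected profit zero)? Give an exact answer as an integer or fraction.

1684/37 dollars

E[payout] = (2/37)·(-13) + (1/37)·10 + (8/37)·1 + (3/37)·(-2) + (10/37)·169 + (5/37)·(-8) + (8/37)·6 = 1684/37
Fair fee = E[payout] = 1684/37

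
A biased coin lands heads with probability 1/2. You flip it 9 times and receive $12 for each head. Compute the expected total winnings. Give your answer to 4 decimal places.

$54.0000

E[#heads] = 9·1/2 = 9/2 (linearity over flips).
E[winnings] = 12·9/2 = 54.
≈ 54.0000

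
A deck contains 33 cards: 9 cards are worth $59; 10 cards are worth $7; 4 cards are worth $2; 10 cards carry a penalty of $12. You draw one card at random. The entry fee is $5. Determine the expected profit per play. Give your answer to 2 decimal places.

$9.82

E[payout] = (9/33)·59 + (10/33)·7 + (4/33)·2 + (10/33)·(-12) = 163/11
Expected profit = 163/11 − 5 = 108/11 ≈ $9.82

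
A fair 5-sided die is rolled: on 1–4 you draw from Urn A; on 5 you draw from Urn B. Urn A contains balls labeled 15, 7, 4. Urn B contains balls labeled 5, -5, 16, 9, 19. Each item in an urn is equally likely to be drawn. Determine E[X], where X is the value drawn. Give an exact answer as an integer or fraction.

E[X | Urn A] = (15 + 7 + 4)/3 = 26/3
E[X | Urn B] = (5 − 5 + 16 + 9 + 19)/5 = 44/5
E[X] = (4/5)·26/3 + (1/5)·44/5 = 652/75

652/75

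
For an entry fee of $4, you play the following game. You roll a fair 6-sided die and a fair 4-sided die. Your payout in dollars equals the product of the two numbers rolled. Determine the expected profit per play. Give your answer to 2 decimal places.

Distribution of the product of the two numbers rolled: 1 w.p. 1/24, 2 w.p. 1/12, 3 w.p. 1/12, 4 w.p. 1/8, 5 w.p. 1/24, 6 w.p. 1/8, …
E[payout] = (1/24)·1 + (1/12)·2 + (1/12)·3 + (1/8)·4 + (1/24)·5 + (1/8)·6 + (1/12)·8 + (1/24)·9 + (1/24)·10 + (1/8)·12 + (1/24)·15 + (1/24)·16 + (1/24)·18 + (1/24)·20 + (1/24)·24 = 35/4
Expected profit = 35/4 − 4 = 19/4 ≈ $4.75

$4.75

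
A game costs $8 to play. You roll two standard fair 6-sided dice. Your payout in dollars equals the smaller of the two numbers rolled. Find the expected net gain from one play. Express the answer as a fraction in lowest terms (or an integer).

Distribution of the smaller of the two numbers rolled: 1 w.p. 11/36, 2 w.p. 1/4, 3 w.p. 7/36, 4 w.p. 5/36, 5 w.p. 1/12, 6 w.p. 1/36
E[payout] = (11/36)·1 + (1/4)·2 + (7/36)·3 + (5/36)·4 + (1/12)·5 + (1/36)·6 = 91/36
Expected profit = 91/36 − 8 = -197/36

-197/36 dollars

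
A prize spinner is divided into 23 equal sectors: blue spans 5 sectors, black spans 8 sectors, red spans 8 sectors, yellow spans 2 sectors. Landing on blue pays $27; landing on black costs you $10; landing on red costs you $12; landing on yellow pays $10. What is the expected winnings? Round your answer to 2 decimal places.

-$0.91

E[payout] = (5/23)·27 + (8/23)·(-10) + (8/23)·(-12) + (2/23)·10 = -21/23
≈ -$0.91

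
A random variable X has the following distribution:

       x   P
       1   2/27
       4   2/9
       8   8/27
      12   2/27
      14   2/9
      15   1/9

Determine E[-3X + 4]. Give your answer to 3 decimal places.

E[-3x+4] = (2/27)·1 + (2/9)·(-8) + (8/27)·(-20) + (2/27)·(-32) + (2/9)·(-38) + (1/9)·(-41)
     = -23 ≈ -23.000

-23.000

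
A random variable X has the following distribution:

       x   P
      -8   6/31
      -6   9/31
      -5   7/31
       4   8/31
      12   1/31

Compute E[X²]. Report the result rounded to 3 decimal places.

37.258

E[X²] = (6/31)·64 + (9/31)·36 + (7/31)·25 + (8/31)·16 + (1/31)·144
     = 1155/31 ≈ 37.258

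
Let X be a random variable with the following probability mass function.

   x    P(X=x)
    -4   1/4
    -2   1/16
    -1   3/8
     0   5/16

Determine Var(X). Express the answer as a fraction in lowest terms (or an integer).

E[X] = (1/4)·(-4) + (1/16)·(-2) + (3/8)·(-1) + (5/16)·0 = -3/2
E[X²] = (1/4)·16 + (1/16)·4 + (3/8)·1 + (5/16)·0 = 37/8
Var(X) = 37/8 − (-3/2)² = 19/8

19/8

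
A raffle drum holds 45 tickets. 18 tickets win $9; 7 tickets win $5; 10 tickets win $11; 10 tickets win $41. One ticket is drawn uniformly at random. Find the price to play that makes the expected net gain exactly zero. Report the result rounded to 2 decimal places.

$15.93

E[payout] = (18/45)·9 + (7/45)·5 + (10/45)·11 + (10/45)·41 = 239/15
Fair fee = E[payout] = 239/15 ≈ $15.93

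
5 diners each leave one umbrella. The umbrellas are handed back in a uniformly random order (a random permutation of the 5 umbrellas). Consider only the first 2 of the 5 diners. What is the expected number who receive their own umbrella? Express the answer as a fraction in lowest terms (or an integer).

2/5

Let Xᵢ = 1 if person i gets their own umbrella. For each i, P(Xᵢ=1) = 1/5.
By linearity of expectation, E[X₁+…+X_2] = 2·(1/5) = 2/5.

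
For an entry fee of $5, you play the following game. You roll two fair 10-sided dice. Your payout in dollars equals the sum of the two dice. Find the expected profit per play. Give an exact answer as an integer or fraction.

$6

Distribution of the sum of the two dice: 2 w.p. 1/100, 3 w.p. 1/50, 4 w.p. 3/100, 5 w.p. 1/25, 6 w.p. 1/20, 7 w.p. 3/50, …
E[payout] = (1/100)·2 + (1/50)·3 + (3/100)·4 + (1/25)·5 + (1/20)·6 + (3/50)·7 + (7/100)·8 + (2/25)·9 + (9/100)·10 + (1/10)·11 + (9/100)·12 + (2/25)·13 + (7/100)·14 + (3/50)·15 + (1/20)·16 + (1/25)·17 + (3/100)·18 + (1/50)·19 + (1/100)·20 = 11
Expected profit = 11 − 5 = 6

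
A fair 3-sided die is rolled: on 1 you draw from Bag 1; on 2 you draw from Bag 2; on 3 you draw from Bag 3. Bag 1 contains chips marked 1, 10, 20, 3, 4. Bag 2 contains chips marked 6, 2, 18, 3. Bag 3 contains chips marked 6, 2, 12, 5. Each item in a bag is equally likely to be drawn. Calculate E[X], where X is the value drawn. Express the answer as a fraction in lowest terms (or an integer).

E[X | Bag 1] = (1 + 10 + 20 + 3 + 4)/5 = 38/5
E[X | Bag 2] = (6 + 2 + 18 + 3)/4 = 29/4
E[X | Bag 3] = (6 + 2 + 12 + 5)/4 = 25/4
E[X] = (1/3)·38/5 + (1/3)·29/4 + (1/3)·25/4 = 211/30

211/30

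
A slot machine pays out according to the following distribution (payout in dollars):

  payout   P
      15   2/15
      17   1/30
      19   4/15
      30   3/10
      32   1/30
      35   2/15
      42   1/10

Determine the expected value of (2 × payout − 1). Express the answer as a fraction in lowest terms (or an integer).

E[2x-1] = (2/15)·29 + (1/30)·33 + (4/15)·37 + (3/10)·59 + (1/30)·63 + (2/15)·69 + (1/10)·83
     = 782/15

782/15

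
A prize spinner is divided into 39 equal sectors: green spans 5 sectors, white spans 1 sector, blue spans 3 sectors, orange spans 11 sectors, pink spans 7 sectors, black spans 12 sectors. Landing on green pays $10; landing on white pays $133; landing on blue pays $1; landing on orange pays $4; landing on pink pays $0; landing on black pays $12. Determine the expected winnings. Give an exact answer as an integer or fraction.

E[payout] = (5/39)·10 + (1/39)·133 + (3/39)·1 + (11/39)·4 + (7/39)·0 + (12/39)·12 = 374/39

374/39 dollars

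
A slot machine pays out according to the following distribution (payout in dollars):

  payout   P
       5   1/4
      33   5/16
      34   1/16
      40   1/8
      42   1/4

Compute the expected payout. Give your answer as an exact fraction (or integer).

E[X] = (1/4)·5 + (5/16)·33 + (1/16)·34 + (1/8)·40 + (1/4)·42
     = 467/16

467/16 dollars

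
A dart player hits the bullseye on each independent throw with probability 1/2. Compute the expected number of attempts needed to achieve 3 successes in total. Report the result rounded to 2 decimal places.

6.00

By linearity (sum of 3 independent geometric waits), E[trials] = 3/p = 3/(1/2) = 6.
≈ 6.00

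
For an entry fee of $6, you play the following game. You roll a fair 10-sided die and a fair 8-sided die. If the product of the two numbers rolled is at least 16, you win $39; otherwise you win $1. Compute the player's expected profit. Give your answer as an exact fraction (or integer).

E[payout] = (33/80)·1 + (47/80)·39 = 933/40
Expected profit = 933/40 − 6 = 693/40

693/40 dollars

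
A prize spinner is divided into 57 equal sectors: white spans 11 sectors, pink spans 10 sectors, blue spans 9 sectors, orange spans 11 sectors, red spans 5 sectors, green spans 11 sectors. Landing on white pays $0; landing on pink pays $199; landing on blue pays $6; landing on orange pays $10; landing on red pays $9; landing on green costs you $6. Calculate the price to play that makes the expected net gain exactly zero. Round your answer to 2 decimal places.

$37.42

E[payout] = (11/57)·0 + (10/57)·199 + (9/57)·6 + (11/57)·10 + (5/57)·9 + (11/57)·(-6) = 711/19
Fair fee = E[payout] = 711/19 ≈ $37.42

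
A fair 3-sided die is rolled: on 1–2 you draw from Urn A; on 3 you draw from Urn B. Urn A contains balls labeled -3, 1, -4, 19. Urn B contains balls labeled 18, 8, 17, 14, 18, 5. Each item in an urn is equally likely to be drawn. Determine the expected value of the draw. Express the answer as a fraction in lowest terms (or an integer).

119/18

E[X | Urn A] = (-3 + 1 − 4 + 19)/4 = 13/4
E[X | Urn B] = (18 + 8 + 17 + 14 + 18 + 5)/6 = 40/3
E[X] = (2/3)·13/4 + (1/3)·40/3 = 119/18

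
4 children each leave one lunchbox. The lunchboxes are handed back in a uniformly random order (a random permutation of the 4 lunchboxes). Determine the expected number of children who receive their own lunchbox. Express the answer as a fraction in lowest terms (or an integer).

1

Let Xᵢ = 1 if person i gets their own lunchbox. For each i, P(Xᵢ=1) = 1/4.
By linearity of expectation, E[X₁+…+X_4] = 4·(1/4) = 1.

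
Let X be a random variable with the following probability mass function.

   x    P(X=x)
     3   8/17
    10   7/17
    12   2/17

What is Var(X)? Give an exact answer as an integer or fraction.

E[X] = (8/17)·3 + (7/17)·10 + (2/17)·12 = 118/17
E[X²] = (8/17)·9 + (7/17)·100 + (2/17)·144 = 1060/17
Var(X) = 1060/17 − (118/17)² = 4096/289

4096/289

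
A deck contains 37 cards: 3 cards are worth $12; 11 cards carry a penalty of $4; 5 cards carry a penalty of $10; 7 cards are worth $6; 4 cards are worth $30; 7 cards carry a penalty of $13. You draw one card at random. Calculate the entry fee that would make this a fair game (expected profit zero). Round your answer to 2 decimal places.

$0.35

E[payout] = (3/37)·12 + (11/37)·(-4) + (5/37)·(-10) + (7/37)·6 + (4/37)·30 + (7/37)·(-13) = 13/37
Fair fee = E[payout] = 13/37 ≈ $0.35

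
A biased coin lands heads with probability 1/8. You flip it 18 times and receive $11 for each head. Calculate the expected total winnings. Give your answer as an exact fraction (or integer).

E[#heads] = 18·1/8 = 9/4 (linearity over flips).
E[winnings] = 11·9/4 = 99/4.

99/4 dollars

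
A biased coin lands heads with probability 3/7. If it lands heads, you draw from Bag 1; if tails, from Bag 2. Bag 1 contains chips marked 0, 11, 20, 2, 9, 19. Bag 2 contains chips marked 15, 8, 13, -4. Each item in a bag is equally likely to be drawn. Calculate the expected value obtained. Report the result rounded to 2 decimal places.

8.93

E[X | Bag 1] = (0 + 11 + 20 + 2 + 9 + 19)/6 = 61/6
E[X | Bag 2] = (15 + 8 + 13 − 4)/4 = 8
E[X] = (3/7)·61/6 + (4/7)·8 = 125/14 ≈ 8.93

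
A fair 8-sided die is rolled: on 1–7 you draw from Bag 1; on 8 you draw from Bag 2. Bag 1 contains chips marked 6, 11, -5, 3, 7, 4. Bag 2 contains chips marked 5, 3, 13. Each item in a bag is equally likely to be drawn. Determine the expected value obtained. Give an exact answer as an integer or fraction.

14/3

E[X | Bag 1] = (6 + 11 − 5 + 3 + 7 + 4)/6 = 13/3
E[X | Bag 2] = (5 + 3 + 13)/3 = 7
E[X] = (7/8)·13/3 + (1/8)·7 = 14/3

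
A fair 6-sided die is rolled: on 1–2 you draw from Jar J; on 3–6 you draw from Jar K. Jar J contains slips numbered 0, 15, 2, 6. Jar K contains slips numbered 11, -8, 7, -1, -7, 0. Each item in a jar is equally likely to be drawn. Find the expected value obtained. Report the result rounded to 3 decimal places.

E[X | Jar J] = (0 + 15 + 2 + 6)/4 = 23/4
E[X | Jar K] = (11 − 8 + 7 − 1 − 7 + 0)/6 = 1/3
E[X] = (1/3)·23/4 + (2/3)·1/3 = 77/36 ≈ 2.139

2.139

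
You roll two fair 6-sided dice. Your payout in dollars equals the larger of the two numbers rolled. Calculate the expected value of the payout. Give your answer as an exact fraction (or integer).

161/36 dollars

Distribution of the larger of the two numbers rolled: 1 w.p. 1/36, 2 w.p. 1/12, 3 w.p. 5/36, 4 w.p. 7/36, 5 w.p. 1/4, 6 w.p. 11/36
E[payout] = (1/36)·1 + (1/12)·2 + (5/36)·3 + (7/36)·4 + (1/4)·5 + (11/36)·6 = 161/36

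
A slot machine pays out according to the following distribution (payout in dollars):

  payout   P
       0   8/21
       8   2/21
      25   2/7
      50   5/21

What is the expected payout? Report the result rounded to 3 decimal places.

E[X] = (8/21)·0 + (2/21)·8 + (2/7)·25 + (5/21)·50
     = 416/21 ≈ 19.810

$19.810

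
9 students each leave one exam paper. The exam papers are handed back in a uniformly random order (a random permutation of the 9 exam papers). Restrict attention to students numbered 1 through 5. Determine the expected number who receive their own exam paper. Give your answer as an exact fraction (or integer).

5/9

Let Xᵢ = 1 if person i gets their own exam paper. For each i, P(Xᵢ=1) = 1/9.
By linearity of expectation, E[X₁+…+X_5] = 5·(1/9) = 5/9.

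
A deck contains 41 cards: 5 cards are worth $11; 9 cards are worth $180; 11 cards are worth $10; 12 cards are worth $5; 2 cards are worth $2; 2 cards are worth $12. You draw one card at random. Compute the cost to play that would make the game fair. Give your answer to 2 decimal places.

E[payout] = (5/41)·11 + (9/41)·180 + (11/41)·10 + (12/41)·5 + (2/41)·2 + (2/41)·12 = 1873/41
Fair fee = E[payout] = 1873/41 ≈ $45.68

$45.68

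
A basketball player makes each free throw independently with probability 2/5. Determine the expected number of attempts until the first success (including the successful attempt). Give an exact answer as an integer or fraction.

For a geometric distribution, E[trials] = 1/p = 1/(2/5) = 5/2.

5/2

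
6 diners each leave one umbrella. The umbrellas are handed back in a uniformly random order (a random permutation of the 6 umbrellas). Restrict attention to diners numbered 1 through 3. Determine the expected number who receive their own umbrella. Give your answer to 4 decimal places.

0.5000

Let Xᵢ = 1 if person i gets their own umbrella. For each i, P(Xᵢ=1) = 1/6.
By linearity of expectation, E[X₁+…+X_3] = 3·(1/6) = 1/2.
≈ 0.5000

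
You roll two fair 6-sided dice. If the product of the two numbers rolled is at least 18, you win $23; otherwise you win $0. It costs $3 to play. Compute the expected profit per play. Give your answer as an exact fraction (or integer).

E[payout] = (13/18)·0 + (5/18)·23 = 115/18
Expected profit = 115/18 − 3 = 61/18

61/18 dollars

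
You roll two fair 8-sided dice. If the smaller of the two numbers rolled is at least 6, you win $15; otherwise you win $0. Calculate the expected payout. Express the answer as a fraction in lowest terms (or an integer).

E[payout] = (55/64)·0 + (9/64)·15 = 135/64

135/64 dollars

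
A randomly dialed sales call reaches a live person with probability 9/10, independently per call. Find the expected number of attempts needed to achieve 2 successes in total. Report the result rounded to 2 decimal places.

By linearity (sum of 2 independent geometric waits), E[trials] = 2/p = 2/(9/10) = 20/9.
≈ 2.22

2.22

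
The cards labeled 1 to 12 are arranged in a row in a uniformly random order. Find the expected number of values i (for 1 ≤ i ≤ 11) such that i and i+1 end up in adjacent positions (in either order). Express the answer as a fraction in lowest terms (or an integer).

For each i ∈ {1,…,11}, let Xᵢ = 1 if i and i+1 are adjacent. P(Xᵢ=1) = 2·(12−1)!/12! = 2/12.
By linearity, E[ΣXᵢ] = (11)·(2/12) = 11/6.

11/6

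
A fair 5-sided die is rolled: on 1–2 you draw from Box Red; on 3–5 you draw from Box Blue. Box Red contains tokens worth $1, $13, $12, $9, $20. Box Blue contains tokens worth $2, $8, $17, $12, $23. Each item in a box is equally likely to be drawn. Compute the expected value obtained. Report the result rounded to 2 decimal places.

E[X | Box Red] = (1 + 13 + 12 + 9 + 20)/5 = 11
E[X | Box Blue] = (2 + 8 + 17 + 12 + 23)/5 = 62/5
E[X] = (2/5)·11 + (3/5)·62/5 = 296/25 ≈ 11.84

$11.84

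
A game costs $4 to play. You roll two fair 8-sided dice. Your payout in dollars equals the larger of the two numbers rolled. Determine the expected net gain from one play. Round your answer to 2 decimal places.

$1.81

Distribution of the larger of the two numbers rolled: 1 w.p. 1/64, 2 w.p. 3/64, 3 w.p. 5/64, 4 w.p. 7/64, 5 w.p. 9/64, 6 w.p. 11/64, …
E[payout] = (1/64)·1 + (3/64)·2 + (5/64)·3 + (7/64)·4 + (9/64)·5 + (11/64)·6 + (13/64)·7 + (15/64)·8 = 93/16
Expected profit = 93/16 − 4 = 29/16 ≈ $1.81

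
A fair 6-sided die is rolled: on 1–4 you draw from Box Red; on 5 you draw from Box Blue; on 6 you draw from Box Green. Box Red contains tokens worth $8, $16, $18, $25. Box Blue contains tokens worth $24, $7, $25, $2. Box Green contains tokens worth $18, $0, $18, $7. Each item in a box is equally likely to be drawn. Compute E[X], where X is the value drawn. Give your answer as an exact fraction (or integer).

123/8 dollars

E[X | Box Red] = (8 + 16 + 18 + 25)/4 = 67/4
E[X | Box Blue] = (24 + 7 + 25 + 2)/4 = 29/2
E[X | Box Green] = (18 + 0 + 18 + 7)/4 = 43/4
E[X] = (2/3)·67/4 + (1/6)·29/2 + (1/6)·43/4 = 123/8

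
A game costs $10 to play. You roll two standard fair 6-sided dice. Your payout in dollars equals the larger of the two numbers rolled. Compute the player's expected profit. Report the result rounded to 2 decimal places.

Distribution of the larger of the two numbers rolled: 1 w.p. 1/36, 2 w.p. 1/12, 3 w.p. 5/36, 4 w.p. 7/36, 5 w.p. 1/4, 6 w.p. 11/36
E[payout] = (1/36)·1 + (1/12)·2 + (5/36)·3 + (7/36)·4 + (1/4)·5 + (11/36)·6 = 161/36
Expected profit = 161/36 − 10 = -199/36 ≈ -$5.53

-$5.53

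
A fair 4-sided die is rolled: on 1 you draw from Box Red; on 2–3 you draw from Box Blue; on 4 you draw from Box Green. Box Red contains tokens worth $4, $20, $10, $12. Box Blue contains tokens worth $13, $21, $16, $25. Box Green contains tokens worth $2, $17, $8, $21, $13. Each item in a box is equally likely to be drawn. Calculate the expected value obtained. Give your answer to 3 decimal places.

E[X | Box Red] = (4 + 20 + 10 + 12)/4 = 23/2
E[X | Box Blue] = (13 + 21 + 16 + 25)/4 = 75/4
E[X | Box Green] = (2 + 17 + 8 + 21 + 13)/5 = 61/5
E[X] = (1/4)·23/2 + (1/2)·75/4 + (1/4)·61/5 = 153/10 ≈ 15.300

$15.300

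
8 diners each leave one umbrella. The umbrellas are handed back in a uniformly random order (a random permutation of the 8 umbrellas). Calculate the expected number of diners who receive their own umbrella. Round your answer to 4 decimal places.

Let Xᵢ = 1 if person i gets their own umbrella. For each i, P(Xᵢ=1) = 1/8.
By linearity of expectation, E[X₁+…+X_8] = 8·(1/8) = 1.
≈ 1.0000

1.0000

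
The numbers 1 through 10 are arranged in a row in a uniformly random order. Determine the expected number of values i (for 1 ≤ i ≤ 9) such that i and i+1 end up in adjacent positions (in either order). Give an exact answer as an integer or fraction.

9/5

For each i ∈ {1,…,9}, let Xᵢ = 1 if i and i+1 are adjacent. P(Xᵢ=1) = 2·(10−1)!/10! = 2/10.
By linearity, E[ΣXᵢ] = (9)·(2/10) = 9/5.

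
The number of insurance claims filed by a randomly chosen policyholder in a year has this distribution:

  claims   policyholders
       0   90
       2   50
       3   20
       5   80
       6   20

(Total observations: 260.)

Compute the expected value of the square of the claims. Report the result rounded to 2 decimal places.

11.92

Total = 260, so P(claims=0) = 90/260, etc.
E[X²] = (9/26)·0 + (5/26)·4 + (1/13)·9 + (4/13)·25 + (1/13)·36
     = 155/13 ≈ 11.92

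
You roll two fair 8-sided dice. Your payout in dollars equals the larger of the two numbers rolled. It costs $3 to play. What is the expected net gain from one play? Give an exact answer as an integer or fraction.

45/16 dollars

Distribution of the larger of the two numbers rolled: 1 w.p. 1/64, 2 w.p. 3/64, 3 w.p. 5/64, 4 w.p. 7/64, 5 w.p. 9/64, 6 w.p. 11/64, …
E[payout] = (1/64)·1 + (3/64)·2 + (5/64)·3 + (7/64)·4 + (9/64)·5 + (11/64)·6 + (13/64)·7 + (15/64)·8 = 93/16
Expected profit = 93/16 − 3 = 45/16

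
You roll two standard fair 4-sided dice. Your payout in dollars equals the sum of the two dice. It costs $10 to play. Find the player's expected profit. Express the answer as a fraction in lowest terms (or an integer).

Distribution of the sum of the two dice: 2 w.p. 1/16, 3 w.p. 1/8, 4 w.p. 3/16, 5 w.p. 1/4, 6 w.p. 3/16, 7 w.p. 1/8, …
E[payout] = (1/16)·2 + (1/8)·3 + (3/16)·4 + (1/4)·5 + (3/16)·6 + (1/8)·7 + (1/16)·8 = 5
Expected profit = 5 − 10 = -5

-$5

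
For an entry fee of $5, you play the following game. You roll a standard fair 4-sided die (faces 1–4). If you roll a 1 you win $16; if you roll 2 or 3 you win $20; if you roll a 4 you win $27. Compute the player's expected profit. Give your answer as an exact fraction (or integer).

E[payout] = (1/4)·16 + (1/2)·20 + (1/4)·27 = 83/4
Expected profit = 83/4 − 5 = 63/4

63/4 dollars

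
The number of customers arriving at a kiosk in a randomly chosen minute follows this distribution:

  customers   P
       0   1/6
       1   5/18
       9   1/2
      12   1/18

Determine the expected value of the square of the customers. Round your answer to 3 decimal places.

48.778

E[X²] = (1/6)·0 + (5/18)·1 + (1/2)·81 + (1/18)·144
     = 439/9 ≈ 48.778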